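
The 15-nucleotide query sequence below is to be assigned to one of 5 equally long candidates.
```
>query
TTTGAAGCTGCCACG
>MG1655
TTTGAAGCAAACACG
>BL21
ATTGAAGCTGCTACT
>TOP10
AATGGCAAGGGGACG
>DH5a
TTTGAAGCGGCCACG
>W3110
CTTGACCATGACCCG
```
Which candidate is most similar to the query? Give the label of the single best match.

DH5a

Hamming distances to query — MG1655: 3; BL21: 3; TOP10: 9; DH5a: 1; W3110: 6.
Smallest is DH5a with 1 mismatch.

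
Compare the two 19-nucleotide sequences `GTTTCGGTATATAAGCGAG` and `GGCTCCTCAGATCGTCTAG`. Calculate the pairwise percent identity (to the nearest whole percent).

10 positions differ (2, 3, 6, 7, 8, 10, 13, 14, 15, 17), so 9 of 19 match: 9/19 = 47.37%.

47%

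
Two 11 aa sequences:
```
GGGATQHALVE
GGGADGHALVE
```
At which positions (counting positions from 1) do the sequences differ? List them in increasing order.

5, 6

Differences at position 5 (T→D), position 6 (Q→G).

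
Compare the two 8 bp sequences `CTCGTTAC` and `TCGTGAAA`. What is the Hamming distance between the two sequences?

7

Comparing position by position, 7 positions differ: 1 (C/T), 2 (T/C), 3 (C/G), 4 (G/T), 5 (T/G), 6 (T/A), 8 (C/A).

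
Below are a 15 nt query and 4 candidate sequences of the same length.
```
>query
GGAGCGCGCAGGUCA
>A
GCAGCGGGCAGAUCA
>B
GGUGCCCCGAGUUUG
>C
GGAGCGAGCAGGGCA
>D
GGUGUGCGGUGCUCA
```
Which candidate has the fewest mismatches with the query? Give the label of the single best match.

Hamming distances to query — A: 3; B: 7; C: 2; D: 5.
Smallest is C with 2 mismatches.

C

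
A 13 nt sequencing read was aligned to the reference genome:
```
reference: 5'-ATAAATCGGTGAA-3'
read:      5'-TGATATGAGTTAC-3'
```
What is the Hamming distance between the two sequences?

7

The sequences differ at bases 1, 2, 4, 7, 8, 11, 13 (1-based) — 7 in total.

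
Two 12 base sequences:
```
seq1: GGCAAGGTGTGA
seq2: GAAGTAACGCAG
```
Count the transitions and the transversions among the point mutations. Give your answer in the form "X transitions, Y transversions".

8 transitions, 2 transversions

Transitions (purine↔purine or pyrimidine↔pyrimidine): 2 G→A, 4 A→G, 6 G→A, 7 G→A, 8 T→C, 10 T→C, 11 G→A, 12 A→G.
Transversions (purine↔pyrimidine): 3 C→A, 5 A→T.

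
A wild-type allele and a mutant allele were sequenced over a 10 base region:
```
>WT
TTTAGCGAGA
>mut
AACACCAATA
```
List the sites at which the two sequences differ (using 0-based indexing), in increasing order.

Differences at site 0 (T→A), site 1 (T→A), site 2 (T→C), site 4 (G→C), site 6 (G→A), site 8 (G→T).

0, 1, 2, 4, 6, 8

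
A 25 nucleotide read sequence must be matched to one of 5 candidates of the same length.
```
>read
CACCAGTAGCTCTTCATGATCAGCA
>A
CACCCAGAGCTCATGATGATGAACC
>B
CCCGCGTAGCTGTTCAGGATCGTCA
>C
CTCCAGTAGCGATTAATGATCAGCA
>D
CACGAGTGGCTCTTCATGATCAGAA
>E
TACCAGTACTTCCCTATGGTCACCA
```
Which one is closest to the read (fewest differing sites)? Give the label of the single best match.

D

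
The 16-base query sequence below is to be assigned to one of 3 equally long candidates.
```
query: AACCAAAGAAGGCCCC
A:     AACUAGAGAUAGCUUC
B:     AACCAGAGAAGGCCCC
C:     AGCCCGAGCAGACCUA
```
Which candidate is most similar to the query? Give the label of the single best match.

B

Hamming distances to query — A: 6; B: 1; C: 7.
Smallest is B with 1 mismatch.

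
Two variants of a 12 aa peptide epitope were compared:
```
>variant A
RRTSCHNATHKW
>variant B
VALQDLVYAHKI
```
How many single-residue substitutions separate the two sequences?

The sequences differ at residues 1, 2, 3, 4, 5, 6, 7, 8, 9, 12 (1-based) — 10 in total.

10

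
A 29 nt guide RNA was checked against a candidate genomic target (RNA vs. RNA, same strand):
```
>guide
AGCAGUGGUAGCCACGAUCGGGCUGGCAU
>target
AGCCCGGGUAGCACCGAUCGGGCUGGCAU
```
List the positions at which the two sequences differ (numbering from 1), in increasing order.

4, 5, 6, 13, 14

Differences at position 4 (A→C), position 5 (G→C), position 6 (U→G), position 13 (C→A), position 14 (A→C).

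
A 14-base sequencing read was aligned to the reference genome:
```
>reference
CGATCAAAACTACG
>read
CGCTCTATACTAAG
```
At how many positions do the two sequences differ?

4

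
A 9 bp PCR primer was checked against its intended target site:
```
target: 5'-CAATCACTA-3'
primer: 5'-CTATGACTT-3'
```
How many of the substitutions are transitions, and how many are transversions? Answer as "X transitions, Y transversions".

0 transitions, 3 transversions

Mismatches (1-based):
position 2: A→T (purine→pyrimidine, transversion)
position 5: C→G (pyrimidine→purine, transversion)
position 9: A→T (purine→pyrimidine, transversion)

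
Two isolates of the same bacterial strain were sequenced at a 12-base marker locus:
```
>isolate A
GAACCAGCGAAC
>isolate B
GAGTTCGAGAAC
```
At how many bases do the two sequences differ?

The sequences differ at bases 3, 4, 5, 6, 8 (1-based) — 5 in total.

5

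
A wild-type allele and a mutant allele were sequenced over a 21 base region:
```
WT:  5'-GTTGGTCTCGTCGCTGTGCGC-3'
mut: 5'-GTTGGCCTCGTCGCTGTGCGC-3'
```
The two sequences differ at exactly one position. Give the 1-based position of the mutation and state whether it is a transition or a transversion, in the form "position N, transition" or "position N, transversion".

position 6, transition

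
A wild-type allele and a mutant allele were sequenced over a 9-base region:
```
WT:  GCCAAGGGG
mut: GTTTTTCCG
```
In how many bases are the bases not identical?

7

Comparing position by position, 7 bases differ: 2 (C/T), 3 (C/T), 4 (A/T), 5 (A/T), 6 (G/T), 7 (G/C), 8 (G/C).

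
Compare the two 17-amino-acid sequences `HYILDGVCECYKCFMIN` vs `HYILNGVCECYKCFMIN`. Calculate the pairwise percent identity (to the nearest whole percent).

94%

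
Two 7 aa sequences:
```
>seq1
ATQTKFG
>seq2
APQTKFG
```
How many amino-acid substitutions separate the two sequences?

Mismatches (1-based): position 2: T→P.

1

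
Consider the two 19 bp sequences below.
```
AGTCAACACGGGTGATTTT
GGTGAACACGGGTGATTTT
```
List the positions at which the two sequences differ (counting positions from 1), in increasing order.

1, 4

Scanning 1-based: 1: A/G; 4: C/G.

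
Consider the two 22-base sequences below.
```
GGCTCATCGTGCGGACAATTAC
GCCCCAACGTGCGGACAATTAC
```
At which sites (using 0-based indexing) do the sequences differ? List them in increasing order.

1, 3, 6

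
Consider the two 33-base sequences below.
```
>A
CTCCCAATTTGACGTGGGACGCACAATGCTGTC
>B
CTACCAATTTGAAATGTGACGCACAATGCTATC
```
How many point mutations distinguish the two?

Comparing position by position, 5 positions differ: 3 (C/A), 13 (C/A), 14 (G/A), 17 (G/T), 31 (G/A).

5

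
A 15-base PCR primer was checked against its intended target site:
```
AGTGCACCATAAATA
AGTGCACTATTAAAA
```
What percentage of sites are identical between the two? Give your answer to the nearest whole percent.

80%

Mismatches at positions 8, 11, 14 (1-based): 3 of 15.
Identical positions: 12/15 = 80% → 80%.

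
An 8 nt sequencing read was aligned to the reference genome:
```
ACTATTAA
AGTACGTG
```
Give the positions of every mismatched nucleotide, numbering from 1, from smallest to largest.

2, 5, 6, 7, 8

Scanning 1-based: 2: C/G; 5: T/C; 6: T/G; 7: A/T; 8: A/G.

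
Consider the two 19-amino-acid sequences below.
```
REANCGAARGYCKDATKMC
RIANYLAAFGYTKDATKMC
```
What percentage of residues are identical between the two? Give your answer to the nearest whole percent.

74%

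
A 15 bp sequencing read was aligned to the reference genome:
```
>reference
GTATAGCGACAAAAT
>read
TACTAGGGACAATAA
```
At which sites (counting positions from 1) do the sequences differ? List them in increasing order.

1, 2, 3, 7, 13, 15

Differences at site 1 (G→T), site 2 (T→A), site 3 (A→C), site 7 (C→G), site 13 (A→T), site 15 (T→A).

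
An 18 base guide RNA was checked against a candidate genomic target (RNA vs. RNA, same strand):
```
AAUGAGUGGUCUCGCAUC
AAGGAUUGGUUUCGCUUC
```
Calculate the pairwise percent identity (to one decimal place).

4 positions differ (3, 6, 11, 16), so 14 of 18 match: 14/18 = 77.78%.

77.8%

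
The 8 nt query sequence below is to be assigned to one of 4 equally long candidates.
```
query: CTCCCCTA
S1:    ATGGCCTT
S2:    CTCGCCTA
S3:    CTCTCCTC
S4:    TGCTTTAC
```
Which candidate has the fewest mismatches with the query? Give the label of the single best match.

S1 differs at 4 bases; S2 differs at 1 base; S3 differs at 2 bases; S4 differs at 7 bases. The closest is S2.

S2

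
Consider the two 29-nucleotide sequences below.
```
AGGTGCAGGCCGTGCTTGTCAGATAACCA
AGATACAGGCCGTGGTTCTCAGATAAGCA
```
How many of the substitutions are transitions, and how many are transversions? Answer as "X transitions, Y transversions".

Mismatches (1-based):
position 3: G→A (purine→purine, transition)
position 5: G→A (purine→purine, transition)
position 15: C→G (pyrimidine→purine, transversion)
position 18: G→C (purine→pyrimidine, transversion)
position 27: C→G (pyrimidine→purine, transversion)

2 transitions, 3 transversions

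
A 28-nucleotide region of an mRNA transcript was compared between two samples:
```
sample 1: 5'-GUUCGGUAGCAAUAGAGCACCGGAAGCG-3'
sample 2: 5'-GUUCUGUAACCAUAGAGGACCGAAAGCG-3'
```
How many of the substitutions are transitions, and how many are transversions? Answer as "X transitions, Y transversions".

Mismatches (1-based):
site 5: G→U (purine→pyrimidine, transversion)
site 9: G→A (purine→purine, transition)
site 11: A→C (purine→pyrimidine, transversion)
site 18: C→G (pyrimidine→purine, transversion)
site 23: G→A (purine→purine, transition)

2 transitions, 3 transversions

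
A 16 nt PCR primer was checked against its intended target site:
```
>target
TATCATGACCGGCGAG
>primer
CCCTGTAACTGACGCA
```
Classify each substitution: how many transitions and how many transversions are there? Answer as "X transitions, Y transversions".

8 transitions, 2 transversions

Transitions (purine↔purine or pyrimidine↔pyrimidine): 1 T→C, 3 T→C, 4 C→T, 5 A→G, 7 G→A, 10 C→T, 12 G→A, 16 G→A.
Transversions (purine↔pyrimidine): 2 A→C, 15 A→C.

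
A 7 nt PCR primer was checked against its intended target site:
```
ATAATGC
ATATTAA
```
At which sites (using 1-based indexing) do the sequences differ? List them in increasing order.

4, 6, 7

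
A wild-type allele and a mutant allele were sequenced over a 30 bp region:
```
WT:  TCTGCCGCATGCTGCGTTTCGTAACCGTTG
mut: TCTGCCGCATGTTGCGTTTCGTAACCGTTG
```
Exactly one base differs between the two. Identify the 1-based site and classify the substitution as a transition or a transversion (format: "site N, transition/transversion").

The sequences differ only at site 12: C→T (pyrimidine→pyrimidine), a transition.

site 12, transition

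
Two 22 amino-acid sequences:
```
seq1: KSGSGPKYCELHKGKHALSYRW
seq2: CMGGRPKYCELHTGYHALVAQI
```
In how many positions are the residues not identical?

The sequences differ at positions 1, 2, 4, 5, 13, 15, 19, 20, 21, 22 (1-based) — 10 in total.

10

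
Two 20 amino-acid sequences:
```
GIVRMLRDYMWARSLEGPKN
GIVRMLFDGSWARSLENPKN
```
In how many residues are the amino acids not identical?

The sequences differ at residues 7, 9, 10, 17 (1-based) — 4 in total.

4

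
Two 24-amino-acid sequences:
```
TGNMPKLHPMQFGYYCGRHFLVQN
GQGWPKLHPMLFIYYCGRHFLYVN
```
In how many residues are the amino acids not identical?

Comparing position by position, 8 residues differ: 1 (T/G), 2 (G/Q), 3 (N/G), 4 (M/W), 11 (Q/L), 13 (G/I), 22 (V/Y), 23 (Q/V).

8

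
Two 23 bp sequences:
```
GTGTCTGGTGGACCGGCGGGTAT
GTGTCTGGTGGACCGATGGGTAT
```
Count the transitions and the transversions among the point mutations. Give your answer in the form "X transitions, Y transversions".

2 transitions, 0 transversions

Transitions (purine↔purine or pyrimidine↔pyrimidine): 16 G→A, 17 C→T.
Transversions (purine↔pyrimidine): none.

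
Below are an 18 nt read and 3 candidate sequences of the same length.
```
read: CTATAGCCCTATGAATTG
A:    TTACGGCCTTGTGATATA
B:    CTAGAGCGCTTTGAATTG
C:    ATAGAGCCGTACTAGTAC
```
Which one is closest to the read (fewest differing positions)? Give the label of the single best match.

Hamming distances to read — A: 8; B: 3; C: 8.
Smallest is B with 3 mismatches.

B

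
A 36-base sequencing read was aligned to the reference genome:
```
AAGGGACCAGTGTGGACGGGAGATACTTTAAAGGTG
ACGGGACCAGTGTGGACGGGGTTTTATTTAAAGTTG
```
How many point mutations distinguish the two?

Mismatches (1-based): position 2: A→C; position 21: A→G; position 22: G→T; position 23: A→T; position 25: A→T; position 26: C→A; position 34: G→T.

7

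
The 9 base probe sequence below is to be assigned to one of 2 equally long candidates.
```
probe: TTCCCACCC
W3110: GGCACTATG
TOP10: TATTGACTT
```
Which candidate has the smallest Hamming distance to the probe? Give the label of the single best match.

W3110 differs at 7 positions; TOP10 differs at 6 positions. The closest is TOP10.

TOP10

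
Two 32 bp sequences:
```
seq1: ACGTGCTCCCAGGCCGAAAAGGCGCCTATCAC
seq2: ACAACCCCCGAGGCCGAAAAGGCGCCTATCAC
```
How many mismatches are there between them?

The sequences differ at sites 3, 4, 5, 7, 10 (1-based) — 5 in total.

5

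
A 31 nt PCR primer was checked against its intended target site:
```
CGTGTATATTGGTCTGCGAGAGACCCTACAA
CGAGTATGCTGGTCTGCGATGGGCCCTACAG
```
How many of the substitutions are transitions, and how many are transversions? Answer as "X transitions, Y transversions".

5 transitions, 2 transversions

Mismatches (1-based):
base 3: T→A (pyrimidine→purine, transversion)
base 8: A→G (purine→purine, transition)
base 9: T→C (pyrimidine→pyrimidine, transition)
base 20: G→T (purine→pyrimidine, transversion)
base 21: A→G (purine→purine, transition)
base 23: A→G (purine→purine, transition)
base 31: A→G (purine→purine, transition)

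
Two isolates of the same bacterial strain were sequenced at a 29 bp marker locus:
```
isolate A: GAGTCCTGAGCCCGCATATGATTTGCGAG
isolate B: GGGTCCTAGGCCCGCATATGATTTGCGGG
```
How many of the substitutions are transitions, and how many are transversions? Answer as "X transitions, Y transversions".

Mismatches (1-based):
base 2: A→G (purine→purine, transition)
base 8: G→A (purine→purine, transition)
base 9: A→G (purine→purine, transition)
base 28: A→G (purine→purine, transition)

4 transitions, 0 transversions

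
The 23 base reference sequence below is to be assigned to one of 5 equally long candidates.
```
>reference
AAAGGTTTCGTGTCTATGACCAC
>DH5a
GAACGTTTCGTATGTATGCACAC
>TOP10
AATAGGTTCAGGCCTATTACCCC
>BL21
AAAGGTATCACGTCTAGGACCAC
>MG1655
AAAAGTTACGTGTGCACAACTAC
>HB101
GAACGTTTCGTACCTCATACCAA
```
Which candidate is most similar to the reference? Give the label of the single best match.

Hamming distances to reference — DH5a: 6; TOP10: 8; BL21: 4; MG1655: 7; HB101: 8.
Smallest is BL21 with 4 mismatches.

BL21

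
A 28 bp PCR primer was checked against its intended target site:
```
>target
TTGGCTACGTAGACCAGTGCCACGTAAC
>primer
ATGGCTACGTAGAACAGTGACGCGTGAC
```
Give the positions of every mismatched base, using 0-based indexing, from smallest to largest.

0, 13, 19, 21, 25

Differences at position 0 (T→A), position 13 (C→A), position 19 (C→A), position 21 (A→G), position 25 (A→G).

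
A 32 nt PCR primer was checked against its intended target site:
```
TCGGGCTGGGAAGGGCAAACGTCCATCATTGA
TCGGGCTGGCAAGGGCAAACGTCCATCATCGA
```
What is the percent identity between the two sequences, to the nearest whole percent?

94%

2 positions differ (10, 30), so 30 of 32 match: 30/32 = 93.75%.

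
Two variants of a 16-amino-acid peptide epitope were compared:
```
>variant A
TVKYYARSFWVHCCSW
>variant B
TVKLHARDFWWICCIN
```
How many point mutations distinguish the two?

Mismatches (1-based): residue 4: Y→L; residue 5: Y→H; residue 8: S→D; residue 11: V→W; residue 12: H→I; residue 15: S→I; residue 16: W→N.

7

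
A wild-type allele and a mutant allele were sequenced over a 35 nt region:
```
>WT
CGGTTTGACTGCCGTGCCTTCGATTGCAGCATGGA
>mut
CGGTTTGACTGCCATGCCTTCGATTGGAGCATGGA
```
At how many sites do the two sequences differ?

2

Comparing position by position, 2 sites differ: 14 (G/A), 27 (C/G).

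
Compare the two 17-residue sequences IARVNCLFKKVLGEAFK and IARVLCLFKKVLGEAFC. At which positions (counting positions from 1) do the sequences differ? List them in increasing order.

5, 17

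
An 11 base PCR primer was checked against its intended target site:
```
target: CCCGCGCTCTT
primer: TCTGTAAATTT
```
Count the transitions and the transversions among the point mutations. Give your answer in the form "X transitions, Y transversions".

5 transitions, 2 transversions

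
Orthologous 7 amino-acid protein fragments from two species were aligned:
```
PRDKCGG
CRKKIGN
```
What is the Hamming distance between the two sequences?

4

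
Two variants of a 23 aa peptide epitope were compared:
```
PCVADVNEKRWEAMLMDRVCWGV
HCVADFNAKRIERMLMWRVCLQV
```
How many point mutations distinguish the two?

8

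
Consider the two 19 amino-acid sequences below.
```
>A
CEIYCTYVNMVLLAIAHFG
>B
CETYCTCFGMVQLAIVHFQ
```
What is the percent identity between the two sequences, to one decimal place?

63.2%

7 positions differ (3, 7, 8, 9, 12, 16, 19), so 12 of 19 match: 12/19 = 63.16%.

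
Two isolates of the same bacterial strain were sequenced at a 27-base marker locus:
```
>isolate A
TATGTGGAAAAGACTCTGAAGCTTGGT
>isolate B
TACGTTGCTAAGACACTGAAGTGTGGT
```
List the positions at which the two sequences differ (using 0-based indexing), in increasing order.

2, 5, 7, 8, 14, 21, 22

Scanning 0-based: 2: T/C; 5: G/T; 7: A/C; 8: A/T; 14: T/A; 21: C/T; 22: T/G.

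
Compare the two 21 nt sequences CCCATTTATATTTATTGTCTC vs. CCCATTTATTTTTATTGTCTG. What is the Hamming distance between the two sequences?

2

Comparing position by position, 2 positions differ: 10 (A/T), 21 (C/G).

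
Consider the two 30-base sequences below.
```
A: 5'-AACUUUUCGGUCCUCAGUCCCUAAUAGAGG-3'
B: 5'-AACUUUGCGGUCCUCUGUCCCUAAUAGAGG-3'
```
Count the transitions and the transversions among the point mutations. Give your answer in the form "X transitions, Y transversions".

0 transitions, 2 transversions

Transitions (purine↔purine or pyrimidine↔pyrimidine): none.
Transversions (purine↔pyrimidine): 7 U→G, 16 A→U.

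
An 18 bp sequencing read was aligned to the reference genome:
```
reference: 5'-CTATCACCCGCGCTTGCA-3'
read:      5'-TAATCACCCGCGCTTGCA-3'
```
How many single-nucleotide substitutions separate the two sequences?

2

Mismatches (1-based): site 1: C→T; site 2: T→A.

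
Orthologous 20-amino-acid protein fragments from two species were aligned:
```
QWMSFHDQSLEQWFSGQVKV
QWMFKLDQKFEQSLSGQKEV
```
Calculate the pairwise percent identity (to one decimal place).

55.0%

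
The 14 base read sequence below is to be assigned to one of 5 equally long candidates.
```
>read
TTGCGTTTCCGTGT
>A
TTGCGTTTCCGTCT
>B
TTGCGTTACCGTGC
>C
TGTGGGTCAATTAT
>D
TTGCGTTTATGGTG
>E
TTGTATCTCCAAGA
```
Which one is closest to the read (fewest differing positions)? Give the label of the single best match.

A differs at 1 position; B differs at 2 positions; C differs at 9 positions; D differs at 5 positions; E differs at 6 positions. The closest is A.

A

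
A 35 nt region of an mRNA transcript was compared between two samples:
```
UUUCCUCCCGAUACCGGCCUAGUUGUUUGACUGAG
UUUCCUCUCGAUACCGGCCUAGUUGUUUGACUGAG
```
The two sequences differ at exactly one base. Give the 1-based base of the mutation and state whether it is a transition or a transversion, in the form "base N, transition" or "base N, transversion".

base 8, transition

The sequences differ only at base 8: C→U (pyrimidine→pyrimidine), a transition.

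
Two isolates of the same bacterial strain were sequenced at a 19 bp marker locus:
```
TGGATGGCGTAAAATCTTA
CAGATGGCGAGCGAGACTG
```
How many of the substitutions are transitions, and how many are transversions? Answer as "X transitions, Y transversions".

6 transitions, 4 transversions

Mismatches (1-based):
position 1: T→C (pyrimidine→pyrimidine, transition)
position 2: G→A (purine→purine, transition)
position 10: T→A (pyrimidine→purine, transversion)
position 11: A→G (purine→purine, transition)
position 12: A→C (purine→pyrimidine, transversion)
position 13: A→G (purine→purine, transition)
position 15: T→G (pyrimidine→purine, transversion)
position 16: C→A (pyrimidine→purine, transversion)
position 17: T→C (pyrimidine→pyrimidine, transition)
position 19: A→G (purine→purine, transition)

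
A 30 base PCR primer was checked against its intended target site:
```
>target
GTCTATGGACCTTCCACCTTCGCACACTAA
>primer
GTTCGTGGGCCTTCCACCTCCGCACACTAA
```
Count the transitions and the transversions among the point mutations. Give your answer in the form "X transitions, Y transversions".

Mismatches (1-based):
base 3: C→T (pyrimidine→pyrimidine, transition)
base 4: T→C (pyrimidine→pyrimidine, transition)
base 5: A→G (purine→purine, transition)
base 9: A→G (purine→purine, transition)
base 20: T→C (pyrimidine→pyrimidine, transition)

5 transitions, 0 transversions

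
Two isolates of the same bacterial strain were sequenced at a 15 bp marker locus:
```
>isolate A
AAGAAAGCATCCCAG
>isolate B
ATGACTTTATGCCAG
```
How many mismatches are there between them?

6

Mismatches (1-based): base 2: A→T; base 5: A→C; base 6: A→T; base 7: G→T; base 8: C→T; base 11: C→G.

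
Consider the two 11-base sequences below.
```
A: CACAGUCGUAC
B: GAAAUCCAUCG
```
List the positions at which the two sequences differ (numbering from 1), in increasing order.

1, 3, 5, 6, 8, 10, 11

Scanning 1-based: 1: C/G; 3: C/A; 5: G/U; 6: U/C; 8: G/A; 10: A/C; 11: C/G.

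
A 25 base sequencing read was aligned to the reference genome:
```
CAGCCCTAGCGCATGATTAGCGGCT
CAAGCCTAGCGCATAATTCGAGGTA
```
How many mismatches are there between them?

7

The sequences differ at sites 3, 4, 15, 19, 21, 24, 25 (1-based) — 7 in total.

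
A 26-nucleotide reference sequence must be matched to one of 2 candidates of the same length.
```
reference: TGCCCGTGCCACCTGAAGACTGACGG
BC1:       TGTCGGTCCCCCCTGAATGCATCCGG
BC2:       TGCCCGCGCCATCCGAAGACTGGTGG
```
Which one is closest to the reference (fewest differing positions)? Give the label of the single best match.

BC1 differs at 9 positions; BC2 differs at 5 positions. The closest is BC2.

BC2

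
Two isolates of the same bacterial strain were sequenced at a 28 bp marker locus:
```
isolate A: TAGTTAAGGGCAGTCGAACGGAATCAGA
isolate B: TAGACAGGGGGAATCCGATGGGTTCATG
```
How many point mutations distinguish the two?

12

The sequences differ at sites 4, 5, 7, 11, 13, 16, 17, 19, 22, 23, 27, 28 (1-based) — 12 in total.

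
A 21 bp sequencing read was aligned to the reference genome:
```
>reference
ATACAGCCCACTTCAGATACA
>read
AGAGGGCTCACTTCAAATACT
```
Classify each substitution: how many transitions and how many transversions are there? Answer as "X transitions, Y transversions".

3 transitions, 3 transversions

Transitions (purine↔purine or pyrimidine↔pyrimidine): 5 A→G, 8 C→T, 16 G→A.
Transversions (purine↔pyrimidine): 2 T→G, 4 C→G, 21 A→T.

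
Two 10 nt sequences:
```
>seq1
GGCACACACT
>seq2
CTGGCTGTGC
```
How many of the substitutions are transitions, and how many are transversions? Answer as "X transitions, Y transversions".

Transitions (purine↔purine or pyrimidine↔pyrimidine): 4 A→G, 10 T→C.
Transversions (purine↔pyrimidine): 1 G→C, 2 G→T, 3 C→G, 6 A→T, 7 C→G, 8 A→T, 9 C→G.

2 transitions, 7 transversions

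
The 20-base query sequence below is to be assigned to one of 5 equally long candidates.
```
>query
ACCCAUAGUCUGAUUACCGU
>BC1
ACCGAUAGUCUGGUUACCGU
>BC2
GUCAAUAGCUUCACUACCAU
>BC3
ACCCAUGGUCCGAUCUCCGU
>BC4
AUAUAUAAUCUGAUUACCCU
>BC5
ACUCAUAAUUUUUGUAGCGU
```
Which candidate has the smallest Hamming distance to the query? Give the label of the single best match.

BC1

BC1 differs at 2 positions; BC2 differs at 8 positions; BC3 differs at 4 positions; BC4 differs at 5 positions; BC5 differs at 7 positions. The closest is BC1.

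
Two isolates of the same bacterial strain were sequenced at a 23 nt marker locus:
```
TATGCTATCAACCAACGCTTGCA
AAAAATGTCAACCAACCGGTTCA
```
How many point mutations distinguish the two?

Comparing position by position, 9 sites differ: 1 (T/A), 3 (T/A), 4 (G/A), 5 (C/A), 7 (A/G), 17 (G/C), 18 (C/G), 19 (T/G), 21 (G/T).

9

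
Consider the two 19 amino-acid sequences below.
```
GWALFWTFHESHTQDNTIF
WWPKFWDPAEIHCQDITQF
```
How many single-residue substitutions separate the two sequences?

The sequences differ at residues 1, 3, 4, 7, 8, 9, 11, 13, 16, 18 (1-based) — 10 in total.

10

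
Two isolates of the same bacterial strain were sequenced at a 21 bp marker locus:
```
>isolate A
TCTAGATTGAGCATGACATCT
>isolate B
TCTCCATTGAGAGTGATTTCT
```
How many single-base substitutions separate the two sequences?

The sequences differ at bases 4, 5, 12, 13, 17, 18 (1-based) — 6 in total.

6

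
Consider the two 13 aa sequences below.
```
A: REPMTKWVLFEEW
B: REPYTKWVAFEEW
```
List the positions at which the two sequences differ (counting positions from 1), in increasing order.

4, 9

Differences at position 4 (M→Y), position 9 (L→A).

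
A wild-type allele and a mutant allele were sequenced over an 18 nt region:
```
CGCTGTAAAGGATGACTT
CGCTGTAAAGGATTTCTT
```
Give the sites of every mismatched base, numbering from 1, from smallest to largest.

Scanning 1-based: 14: G/T; 15: A/T.

14, 15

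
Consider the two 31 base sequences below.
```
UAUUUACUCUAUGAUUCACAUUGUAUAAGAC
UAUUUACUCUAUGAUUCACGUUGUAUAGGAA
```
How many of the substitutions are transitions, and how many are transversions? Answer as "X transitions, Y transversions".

Transitions (purine↔purine or pyrimidine↔pyrimidine): 20 A→G, 28 A→G.
Transversions (purine↔pyrimidine): 31 C→A.

2 transitions, 1 transversion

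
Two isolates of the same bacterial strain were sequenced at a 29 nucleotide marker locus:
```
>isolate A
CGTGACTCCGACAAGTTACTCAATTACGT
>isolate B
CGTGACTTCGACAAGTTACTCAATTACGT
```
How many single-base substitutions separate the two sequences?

Mismatches (1-based): site 8: C→T.

1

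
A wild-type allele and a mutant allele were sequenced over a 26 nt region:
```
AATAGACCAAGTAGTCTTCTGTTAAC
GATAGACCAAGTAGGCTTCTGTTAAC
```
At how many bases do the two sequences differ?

The sequences differ at bases 1, 15 (1-based) — 2 in total.

2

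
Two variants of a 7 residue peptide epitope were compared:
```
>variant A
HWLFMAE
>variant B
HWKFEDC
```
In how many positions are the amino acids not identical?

4

Mismatches (1-based): position 3: L→K; position 5: M→E; position 6: A→D; position 7: E→C.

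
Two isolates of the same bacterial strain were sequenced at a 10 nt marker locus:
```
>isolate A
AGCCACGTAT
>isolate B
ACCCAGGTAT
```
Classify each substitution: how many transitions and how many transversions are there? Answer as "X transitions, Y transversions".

Transitions (purine↔purine or pyrimidine↔pyrimidine): none.
Transversions (purine↔pyrimidine): 2 G→C, 6 C→G.

0 transitions, 2 transversions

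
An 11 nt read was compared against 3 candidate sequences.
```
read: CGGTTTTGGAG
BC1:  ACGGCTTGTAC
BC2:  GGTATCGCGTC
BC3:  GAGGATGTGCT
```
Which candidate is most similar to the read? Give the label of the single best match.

BC1

BC1 differs at 6 positions; BC2 differs at 8 positions; BC3 differs at 8 positions. The closest is BC1.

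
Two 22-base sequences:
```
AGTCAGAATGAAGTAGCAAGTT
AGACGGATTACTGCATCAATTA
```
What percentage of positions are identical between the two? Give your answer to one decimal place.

Mismatches at positions 3, 5, 8, 10, 11, 12, 14, 16, 20, 22 (1-based): 10 of 22.
Identical positions: 12/22 = 54.55% → 54.5%.

54.5%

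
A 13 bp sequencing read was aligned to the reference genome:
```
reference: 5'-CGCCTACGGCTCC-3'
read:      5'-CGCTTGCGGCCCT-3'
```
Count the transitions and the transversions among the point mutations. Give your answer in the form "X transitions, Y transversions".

4 transitions, 0 transversions

Transitions (purine↔purine or pyrimidine↔pyrimidine): 4 C→T, 6 A→G, 11 T→C, 13 C→T.
Transversions (purine↔pyrimidine): none.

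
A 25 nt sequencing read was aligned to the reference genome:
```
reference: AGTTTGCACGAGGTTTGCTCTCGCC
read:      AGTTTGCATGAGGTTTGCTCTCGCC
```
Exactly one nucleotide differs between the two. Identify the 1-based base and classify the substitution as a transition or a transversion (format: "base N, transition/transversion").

Base 9 changes C→T. C is a pyrimidine and T is a pyrimidine, so this is a transition.

base 9, transition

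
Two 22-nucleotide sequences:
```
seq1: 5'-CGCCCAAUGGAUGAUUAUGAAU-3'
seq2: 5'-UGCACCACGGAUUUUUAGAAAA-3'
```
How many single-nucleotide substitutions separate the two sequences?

9

The sequences differ at bases 1, 4, 6, 8, 13, 14, 18, 19, 22 (1-based) — 9 in total.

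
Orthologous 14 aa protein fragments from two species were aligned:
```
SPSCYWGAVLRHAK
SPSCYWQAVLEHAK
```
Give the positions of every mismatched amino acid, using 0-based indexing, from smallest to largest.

Differences at position 6 (G→Q), position 10 (R→E).

6, 10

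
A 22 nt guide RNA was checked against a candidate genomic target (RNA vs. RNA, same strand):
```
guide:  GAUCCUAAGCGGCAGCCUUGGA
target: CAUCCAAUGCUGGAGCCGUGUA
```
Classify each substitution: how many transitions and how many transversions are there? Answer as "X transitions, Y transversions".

0 transitions, 7 transversions

Mismatches (1-based):
base 1: G→C (purine→pyrimidine, transversion)
base 6: U→A (pyrimidine→purine, transversion)
base 8: A→U (purine→pyrimidine, transversion)
base 11: G→U (purine→pyrimidine, transversion)
base 13: C→G (pyrimidine→purine, transversion)
base 18: U→G (pyrimidine→purine, transversion)
base 21: G→U (purine→pyrimidine, transversion)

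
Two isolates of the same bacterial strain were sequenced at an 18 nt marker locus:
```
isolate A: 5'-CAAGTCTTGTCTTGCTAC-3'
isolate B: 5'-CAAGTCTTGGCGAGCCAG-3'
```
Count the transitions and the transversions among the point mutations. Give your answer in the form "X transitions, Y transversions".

Transitions (purine↔purine or pyrimidine↔pyrimidine): 16 T→C.
Transversions (purine↔pyrimidine): 10 T→G, 12 T→G, 13 T→A, 18 C→G.

1 transition, 4 transversions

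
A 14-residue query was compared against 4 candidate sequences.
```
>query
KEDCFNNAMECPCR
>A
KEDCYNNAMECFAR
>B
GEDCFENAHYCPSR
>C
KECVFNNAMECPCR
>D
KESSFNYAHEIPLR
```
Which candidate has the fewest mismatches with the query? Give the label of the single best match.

C

Hamming distances to query — A: 3; B: 5; C: 2; D: 6.
Smallest is C with 2 mismatches.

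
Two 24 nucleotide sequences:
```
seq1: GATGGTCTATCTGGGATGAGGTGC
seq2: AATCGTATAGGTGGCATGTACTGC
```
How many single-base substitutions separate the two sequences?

Comparing position by position, 9 positions differ: 1 (G/A), 4 (G/C), 7 (C/A), 10 (T/G), 11 (C/G), 15 (G/C), 19 (A/T), 20 (G/A), 21 (G/C).

9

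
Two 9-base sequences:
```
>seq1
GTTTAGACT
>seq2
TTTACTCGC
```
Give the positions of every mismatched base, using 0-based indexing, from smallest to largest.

0, 3, 4, 5, 6, 7, 8

Scanning 0-based: 0: G/T; 3: T/A; 4: A/C; 5: G/T; 6: A/C; 7: C/G; 8: T/C.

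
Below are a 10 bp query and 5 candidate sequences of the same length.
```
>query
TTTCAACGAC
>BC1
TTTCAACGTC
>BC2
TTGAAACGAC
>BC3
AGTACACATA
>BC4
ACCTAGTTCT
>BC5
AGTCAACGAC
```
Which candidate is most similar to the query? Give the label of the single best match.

BC1 differs at 1 position; BC2 differs at 2 positions; BC3 differs at 7 positions; BC4 differs at 9 positions; BC5 differs at 2 positions. The closest is BC1.

BC1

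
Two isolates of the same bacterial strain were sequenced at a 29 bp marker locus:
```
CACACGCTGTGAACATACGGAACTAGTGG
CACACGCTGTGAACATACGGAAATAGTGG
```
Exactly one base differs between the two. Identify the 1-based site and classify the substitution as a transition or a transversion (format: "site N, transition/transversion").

site 23, transversion

The sequences differ only at site 23: C→A (pyrimidine→purine), a transversion.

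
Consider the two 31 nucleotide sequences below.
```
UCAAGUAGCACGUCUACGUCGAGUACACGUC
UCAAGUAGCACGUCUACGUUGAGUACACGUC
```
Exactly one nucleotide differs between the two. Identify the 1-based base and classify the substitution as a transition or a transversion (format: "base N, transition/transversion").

base 20, transition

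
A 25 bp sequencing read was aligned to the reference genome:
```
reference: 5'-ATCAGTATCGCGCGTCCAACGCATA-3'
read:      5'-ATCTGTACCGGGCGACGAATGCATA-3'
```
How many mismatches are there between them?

6

Comparing position by position, 6 positions differ: 4 (A/T), 8 (T/C), 11 (C/G), 15 (T/A), 17 (C/G), 20 (C/T).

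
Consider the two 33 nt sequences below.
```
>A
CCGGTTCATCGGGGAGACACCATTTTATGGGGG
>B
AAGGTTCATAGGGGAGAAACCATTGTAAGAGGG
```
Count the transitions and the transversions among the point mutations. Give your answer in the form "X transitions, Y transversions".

1 transition, 6 transversions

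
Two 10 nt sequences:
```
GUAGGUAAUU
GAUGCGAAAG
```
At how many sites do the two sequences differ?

6

The sequences differ at sites 2, 3, 5, 6, 9, 10 (1-based) — 6 in total.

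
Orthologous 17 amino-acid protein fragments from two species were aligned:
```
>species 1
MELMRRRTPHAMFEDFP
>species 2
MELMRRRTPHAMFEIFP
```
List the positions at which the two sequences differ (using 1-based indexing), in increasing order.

15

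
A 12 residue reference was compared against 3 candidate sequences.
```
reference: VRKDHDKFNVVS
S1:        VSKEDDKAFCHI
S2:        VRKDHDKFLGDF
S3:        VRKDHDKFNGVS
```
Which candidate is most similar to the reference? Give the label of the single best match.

Hamming distances to reference — S1: 8; S2: 4; S3: 1.
Smallest is S3 with 1 mismatch.

S3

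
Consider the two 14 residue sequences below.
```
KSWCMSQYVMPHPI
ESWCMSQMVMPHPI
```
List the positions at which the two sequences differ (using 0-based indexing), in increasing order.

0, 7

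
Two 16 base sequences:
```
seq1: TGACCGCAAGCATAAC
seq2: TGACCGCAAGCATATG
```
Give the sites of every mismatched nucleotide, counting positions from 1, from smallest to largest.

Differences at site 15 (A→T), site 16 (C→G).

15, 16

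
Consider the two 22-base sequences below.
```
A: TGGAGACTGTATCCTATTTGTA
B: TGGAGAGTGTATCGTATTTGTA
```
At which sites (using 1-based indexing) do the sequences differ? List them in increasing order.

7, 14

Scanning 1-based: 7: C/G; 14: C/G.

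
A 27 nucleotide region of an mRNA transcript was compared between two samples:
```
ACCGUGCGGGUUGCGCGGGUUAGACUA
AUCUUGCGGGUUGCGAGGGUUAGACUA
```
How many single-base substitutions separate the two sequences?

3

Comparing position by position, 3 sites differ: 2 (C/U), 4 (G/U), 16 (C/A).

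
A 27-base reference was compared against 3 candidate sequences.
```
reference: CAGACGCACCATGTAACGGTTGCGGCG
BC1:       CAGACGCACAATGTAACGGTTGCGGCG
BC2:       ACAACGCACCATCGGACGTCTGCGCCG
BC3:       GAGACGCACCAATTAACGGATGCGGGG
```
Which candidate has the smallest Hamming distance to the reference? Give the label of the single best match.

BC1

BC1 differs at 1 base; BC2 differs at 9 bases; BC3 differs at 5 bases. The closest is BC1.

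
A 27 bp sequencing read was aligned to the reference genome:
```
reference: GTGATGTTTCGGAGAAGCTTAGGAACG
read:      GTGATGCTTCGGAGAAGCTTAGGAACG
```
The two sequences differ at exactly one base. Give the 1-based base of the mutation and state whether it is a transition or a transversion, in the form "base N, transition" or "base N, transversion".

base 7, transition

Base 7 changes T→C. T is a pyrimidine and C is a pyrimidine, so this is a transition.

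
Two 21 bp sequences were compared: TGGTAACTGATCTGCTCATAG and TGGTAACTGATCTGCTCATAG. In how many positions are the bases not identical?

The two sequences are identical at every position.

0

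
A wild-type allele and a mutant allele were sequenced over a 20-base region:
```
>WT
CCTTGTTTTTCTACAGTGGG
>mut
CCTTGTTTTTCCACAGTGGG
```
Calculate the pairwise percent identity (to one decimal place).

95.0%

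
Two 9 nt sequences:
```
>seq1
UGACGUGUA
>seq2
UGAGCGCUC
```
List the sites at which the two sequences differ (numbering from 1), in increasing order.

Differences at site 4 (C→G), site 5 (G→C), site 6 (U→G), site 7 (G→C), site 9 (A→C).

4, 5, 6, 7, 9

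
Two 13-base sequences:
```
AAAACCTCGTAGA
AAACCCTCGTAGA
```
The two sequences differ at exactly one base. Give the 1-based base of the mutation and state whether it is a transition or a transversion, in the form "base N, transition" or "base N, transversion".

base 4, transversion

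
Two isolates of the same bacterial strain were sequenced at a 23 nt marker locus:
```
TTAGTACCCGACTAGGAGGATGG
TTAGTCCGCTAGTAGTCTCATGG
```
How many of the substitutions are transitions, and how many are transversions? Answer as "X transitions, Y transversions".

Transitions (purine↔purine or pyrimidine↔pyrimidine): none.
Transversions (purine↔pyrimidine): 6 A→C, 8 C→G, 10 G→T, 12 C→G, 16 G→T, 17 A→C, 18 G→T, 19 G→C.

0 transitions, 8 transversions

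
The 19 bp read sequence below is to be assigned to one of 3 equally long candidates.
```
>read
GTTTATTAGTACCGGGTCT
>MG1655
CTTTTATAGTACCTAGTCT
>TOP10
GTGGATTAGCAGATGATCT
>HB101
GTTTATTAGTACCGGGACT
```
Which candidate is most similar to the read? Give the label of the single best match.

HB101

MG1655 differs at 5 positions; TOP10 differs at 7 positions; HB101 differs at 1 position. The closest is HB101.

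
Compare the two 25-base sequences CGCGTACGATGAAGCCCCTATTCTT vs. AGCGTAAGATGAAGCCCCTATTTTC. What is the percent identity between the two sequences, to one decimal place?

84.0%

Mismatches at positions 1, 7, 23, 25 (1-based): 4 of 25.
Identical positions: 21/25 = 84% → 84.0%.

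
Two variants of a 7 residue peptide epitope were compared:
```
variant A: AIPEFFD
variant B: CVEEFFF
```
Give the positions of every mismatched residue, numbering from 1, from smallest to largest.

Scanning 1-based: 1: A/C; 2: I/V; 3: P/E; 7: D/F.

1, 2, 3, 7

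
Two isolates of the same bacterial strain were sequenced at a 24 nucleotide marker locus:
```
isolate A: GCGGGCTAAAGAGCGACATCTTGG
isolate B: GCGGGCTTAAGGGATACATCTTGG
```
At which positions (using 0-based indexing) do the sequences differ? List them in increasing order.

Differences at position 7 (A→T), position 11 (A→G), position 13 (C→A), position 14 (G→T).

7, 11, 13, 14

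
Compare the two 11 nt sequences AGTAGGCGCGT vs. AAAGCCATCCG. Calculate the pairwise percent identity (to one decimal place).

Mismatches at positions 2, 3, 4, 5, 6, 7, 8, 10, 11 (1-based): 9 of 11.
Identical positions: 2/11 = 18.18% → 18.2%.

18.2%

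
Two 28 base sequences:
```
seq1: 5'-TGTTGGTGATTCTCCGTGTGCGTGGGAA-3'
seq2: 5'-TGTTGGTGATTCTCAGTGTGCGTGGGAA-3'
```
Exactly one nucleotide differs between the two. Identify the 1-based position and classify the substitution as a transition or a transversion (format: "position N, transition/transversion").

Position 15 changes C→A. C is a pyrimidine and A is a purine, so this is a transversion.

position 15, transversion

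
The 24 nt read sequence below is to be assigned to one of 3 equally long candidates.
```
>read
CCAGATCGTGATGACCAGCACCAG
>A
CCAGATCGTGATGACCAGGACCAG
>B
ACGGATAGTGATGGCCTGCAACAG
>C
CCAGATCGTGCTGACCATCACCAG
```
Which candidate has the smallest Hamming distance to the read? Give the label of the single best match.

A

Hamming distances to read — A: 1; B: 6; C: 2.
Smallest is A with 1 mismatch.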